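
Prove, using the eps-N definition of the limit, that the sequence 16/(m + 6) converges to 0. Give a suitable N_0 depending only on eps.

N_0 = 16/eps

Fix eps > 0. For m ≥ 1, |16/(m + 6) − 0| = 16/(m + 6) ≤ 16/m.
We need 16/m < eps, i.e. m > 16/eps.
Take N_0 = 16/eps. If m > N_0 then |16/(m + 6)| ≤ 16/m < eps.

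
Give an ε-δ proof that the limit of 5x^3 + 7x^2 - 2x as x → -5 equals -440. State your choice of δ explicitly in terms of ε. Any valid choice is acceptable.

δ = min(1, ε/376)

Let ε > 0. We want δ > 0 such that 0 < |x + 5| < δ implies |(5x^3 + 7x^2 - 2x) + 440| < ε.
(5x^3 + 7x^2 - 2x) + 440 = 5x^3 + 7x^2 - 2x + 440 = (x + 5)(5x^2 - 18x + 88).
So |(5x^3 + 7x^2 - 2x) + 440| = |x + 5|·|5x^2 - 18x + 88|.
Assume first that |x + 5| < 1, so |x| < 6. Then |5x^2 - 18x + 88| ≤ 5·6^2 + 18·6 + 88 = 376.
Hence |(5x^3 + 7x^2 - 2x) + 440| ≤ 376|x + 5| < ε provided |x + 5| < ε/376.
Take δ = min(1, ε/376). Then 0 < |x + 5| < δ gives both |x + 5| < 1 and |x + 5| < ε/376, so |(5x^3 + 7x^2 - 2x) + 440| < ε.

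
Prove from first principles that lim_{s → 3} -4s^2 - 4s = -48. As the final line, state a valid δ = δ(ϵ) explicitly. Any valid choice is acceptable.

δ = min(1, ϵ/32)

Let ϵ > 0 be given. We want δ > 0 such that 0 < |s − 3| < δ implies |(-4s^2 - 4s) + 48| < ϵ.
(-4s^2 - 4s) + 48 = -4s^2 - 4s + 48 = (s − 3)(-4s - 16).
So |(-4s^2 - 4s) + 48| = |s − 3|·|-4s - 16|.
Assume first that |s − 3| < 1, so |s| < 4. Then |-4s - 16| ≤ 4·4 + 16 = 32.
Hence |(-4s^2 - 4s) + 48| ≤ 32|s − 3| < ϵ provided |s − 3| < ϵ/32.
Take δ = min(1, ϵ/32). Then 0 < |s − 3| < δ gives both |s − 3| < 1 and |s − 3| < ϵ/32, so |(-4s^2 - 4s) + 48| < ϵ.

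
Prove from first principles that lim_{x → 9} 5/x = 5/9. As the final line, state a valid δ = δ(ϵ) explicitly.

δ = min(9/2, (81/10)ϵ)

Fix ϵ > 0. We seek δ > 0 such that 0 < |x − 9| < δ implies |5/x − (5/9)| < ϵ.
|5/x − (5/9)| = 5·|9 − x|/(9·|x|) = 5|x − 9|/(9|x|).
Restrict δ ≤ 9/2. Then |x − 9| < 9/2 gives |x| > 9/2, so 9|x| > 81/2.
Then |5/x − (5/9)| < 5|x − 9|/(81/2), which is < ϵ when |x − 9| < (81/10)ϵ.
Take δ = min(9/2, (81/10)ϵ). Then 0 < |x − 9| < δ gives both |x − 9| < 9/2 and |x − 9| < (81/10)ϵ, so |5/x − (5/9)| < ϵ.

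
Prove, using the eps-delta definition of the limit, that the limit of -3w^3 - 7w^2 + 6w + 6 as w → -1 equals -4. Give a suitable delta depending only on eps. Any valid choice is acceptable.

Suppose eps > 0. We want delta > 0 such that 0 < |w + 1| < delta implies |(-3w^3 - 7w^2 + 6w + 6) + 4| < eps.
(-3w^3 - 7w^2 + 6w + 6) + 4 = -3w^3 - 7w^2 + 6w + 10 = (w + 1)(-3w^2 - 4w + 10).
So |(-3w^3 - 7w^2 + 6w + 6) + 4| = |w + 1|·|-3w^2 - 4w + 10|.
Assume first that |w + 1| < 1, so |w| < 2. Then |-3w^2 - 4w + 10| ≤ 3·2^2 + 4·2 + 10 = 30.
Hence |(-3w^3 - 7w^2 + 6w + 6) + 4| ≤ 30|w + 1| < eps provided |w + 1| < eps/30.
Choosing delta = min(1, eps/30) ensures both conditions, hence |(-3w^3 - 7w^2 + 6w + 6) + 4| < eps.

delta = min(1, eps/30)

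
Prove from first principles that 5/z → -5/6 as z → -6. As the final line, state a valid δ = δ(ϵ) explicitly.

δ = min(3, (18/5)ϵ)

Let ϵ > 0 be given. We seek δ > 0 such that 0 < |z + 6| < δ implies |5/z + 5/6| < ϵ.
|5/z + 5/6| = 5·|-6 − z|/(6·|z|) = 5|z + 6|/(6|z|).
Restrict δ ≤ 3. Then |z + 6| < 3 gives |z| > 3, so 6|z| > 18.
Then |5/z + 5/6| < 5|z + 6|/18, which is < ϵ when |z + 6| < (18/5)ϵ.
Take δ = min(3, (18/5)ϵ). Then 0 < |z + 6| < δ gives both |z + 6| < 3 and |z + 6| < (18/5)ϵ, so |5/z + 5/6| < ϵ.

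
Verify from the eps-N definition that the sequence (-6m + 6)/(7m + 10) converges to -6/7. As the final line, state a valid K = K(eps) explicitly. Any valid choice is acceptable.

Fix eps > 0. For m ≥ 1, |(-6m + 6)/(7m + 10) + 6/7| = |102|/(7(7m + 10)) = 102/(7(7m + 10)).
Since 7m + 10 ≥ 7m for m ≥ 1, this is ≤ 102/(7·7m) = (102/49)/m.
So |(-6m + 6)/(7m + 10) + 6/7| < eps whenever m > (102/49)/eps.
Take K = (102/49)/eps. If m > K then |(-6m + 6)/(7m + 10) + 6/7| ≤ (102/49)/m < eps.

K = (102/49)/eps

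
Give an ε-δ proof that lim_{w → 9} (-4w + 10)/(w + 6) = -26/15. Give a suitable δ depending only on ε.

δ = min(15/2, (225/68)ε)

Let ε > 0 be given. We want δ > 0 with 0 < |w − 9| < δ ⇒ |(-4w + 10)/(w + 6) + 26/15| < ε.
Combining over a common denominator, (-4w + 10)/(w + 6) + 26/15 = [(-4w + 10)·15 − (-26)·(w + 6)] / [15·(w + 6)] = -34(w − 9) / (15(w + 6)).
So |(-4w + 10)/(w + 6) + 26/15| = 34|w − 9| / (15·|w + 6|).
Restrict δ ≤ 15/2. Then |w − 9| < 15/2 gives |w + 6| = |(w − 9) + 15| ≥ 15 − 15/2 = 15/2.
Hence |(-4w + 10)/(w + 6) + 26/15| < 34|w − 9|/(15·(15/2)) = (68/225)|w − 9|, which is < ε once |w − 9| < (225/68)ε.
Take δ = min(15/2, (225/68)ε). Then 0 < |w − 9| < δ forces both bounds, so |(-4w + 10)/(w + 6) + 26/15| < ε.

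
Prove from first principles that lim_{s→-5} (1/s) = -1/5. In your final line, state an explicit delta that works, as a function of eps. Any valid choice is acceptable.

Let eps > 0. We seek delta > 0 such that 0 < |s + 5| < delta implies |1/s + 1/5| < eps.
|1/s + 1/5| = |-5 − s|/(5·|s|) = |s + 5|/(5|s|).
Require delta ≤ 5/2 so that |s| > 5 − 5/2 = 5/2, hence 5|s| > 25/2.
Then |1/s + 1/5| < |s + 5|/(25/2), which is < eps when |s + 5| < (25/2)eps.
Take delta = min(5/2, (25/2)eps). Then 0 < |s + 5| < delta gives both |s + 5| < 5/2 and |s + 5| < (25/2)eps, so |1/s + 1/5| < eps.

delta = min(5/2, (25/2)eps)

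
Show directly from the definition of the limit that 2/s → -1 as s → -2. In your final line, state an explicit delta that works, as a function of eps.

delta = min(1, eps)

Let eps > 0 be given. We seek delta > 0 such that 0 < |s + 2| < delta implies |2/s + 1| < eps.
|2/s + 1| = 2·|-2 − s|/(2·|s|) = 2|s + 2|/(2|s|).
Restrict delta ≤ 1. Then |s + 2| < 1 gives |s| > 1, so 2|s| > 2.
Then |2/s + 1| < 2|s + 2|/2, which is < eps when |s + 2| < eps.
Take delta = min(1, eps). Then 0 < |s + 2| < delta gives both |s + 2| < 1 and |s + 2| < eps, so |2/s + 1| < eps.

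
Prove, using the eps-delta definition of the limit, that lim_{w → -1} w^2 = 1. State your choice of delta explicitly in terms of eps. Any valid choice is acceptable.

Suppose eps > 0. We seek delta > 0 with 0 < |w + 1| < delta ⇒ |w^2 − 1| < eps.
Factor: w^2 − 1 = (w + 1)(w - 1), so |w^2 − 1| = |w + 1|·|w - 1|.
Impose delta ≤ 1 so that |w| < 2; then |w - 1| ≤ 3.
Hence |w^2 − 1| ≤ 3|w + 1|, which is < eps once |w + 1| < eps/3.
Take delta = min(1, eps/3). If 0 < |w + 1| < delta then both bounds hold and |w^2 − 1| ≤ 3|w + 1| < 3·(eps/3) = eps.

delta = min(1, eps/3)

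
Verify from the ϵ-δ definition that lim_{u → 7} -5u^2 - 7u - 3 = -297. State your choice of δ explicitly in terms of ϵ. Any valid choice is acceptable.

Fix ϵ > 0. We want δ > 0 such that 0 < |u − 7| < δ implies |(-5u^2 - 7u - 3) + 297| < ϵ.
(-5u^2 - 7u - 3) + 297 = -5u^2 - 7u + 294 = (u − 7)(-5u - 42).
So |(-5u^2 - 7u - 3) + 297| = |u − 7|·|-5u - 42|.
Require δ ≤ 2. Then |u − 7| < 2 gives |u| < 9, and by the triangle inequality |-5u - 42| ≤ 5·9 + 42 = 87.
Hence |(-5u^2 - 7u - 3) + 297| ≤ 87|u − 7| < ϵ provided |u − 7| < ϵ/87.
Choosing δ = min(2, ϵ/87) ensures both conditions, hence |(-5u^2 - 7u - 3) + 297| < ϵ.

δ = min(2, ϵ/87)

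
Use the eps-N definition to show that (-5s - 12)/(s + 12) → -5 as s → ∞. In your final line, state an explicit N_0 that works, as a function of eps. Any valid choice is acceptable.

N_0 = 48/eps

Let eps > 0. We seek N_0 > 0 such that s > N_0 implies |(-5s - 12)/(s + 12) + 5| < eps.
(-5s - 12)/(s + 12) + 5 = ((-5s - 12) − (-5)(s + 12)) / ((s + 12)) = 48/((s + 12)).
For s > 0 we have s + 12 > s, so |(-5s - 12)/(s + 12) + 5| = 48/((s + 12)) < 48/(s) = 48/s.
Thus |(-5s - 12)/(s + 12) + 5| < eps whenever s > 48/eps.
Take N_0 = 48/eps. If s > N_0 then |(-5s - 12)/(s + 12) + 5| < 48/s < eps.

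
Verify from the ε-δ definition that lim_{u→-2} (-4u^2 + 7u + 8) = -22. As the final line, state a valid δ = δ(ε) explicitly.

δ = min(1, ε/27)

Suppose ε > 0. We want δ > 0 such that 0 < |u + 2| < δ implies |(-4u^2 + 7u + 8) + 22| < ε.
(-4u^2 + 7u + 8) + 22 = -4u^2 + 7u + 30 = (u + 2)(-4u + 15).
So |(-4u^2 + 7u + 8) + 22| = |u + 2|·|-4u + 15|.
Require δ ≤ 1. Then |u + 2| < 1 gives |u| < 3, and by the triangle inequality |-4u + 15| ≤ 4·3 + 15 = 27.
Hence |(-4u^2 + 7u + 8) + 22| ≤ 27|u + 2| < ε provided |u + 2| < ε/27.
Take δ = min(1, ε/27). Then 0 < |u + 2| < δ gives both |u + 2| < 1 and |u + 2| < ε/27, so |(-4u^2 + 7u + 8) + 22| < ε.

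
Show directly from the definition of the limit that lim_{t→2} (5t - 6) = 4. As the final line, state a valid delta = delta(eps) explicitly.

Fix eps > 0. We need delta > 0 so that 0 < |t − 2| < delta implies |(5t - 6) − 4| < eps.
|(5t - 6) − 4| = |5t - 10| = 5|t − 2|.
So 5|t − 2| < eps exactly when |t − 2| < eps/5.
Take delta = eps/5. If 0 < |t − 2| < delta then |(5t - 6) − 4| = 5|t − 2| < 5·(eps/5) = eps.

delta = eps/5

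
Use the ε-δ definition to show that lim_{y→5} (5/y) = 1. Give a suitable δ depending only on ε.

δ = min(5/2, (5/2)ε)

Fix ε > 0. We seek δ > 0 such that 0 < |y − 5| < δ implies |5/y − 1| < ε.
|5/y − 1| = 5·|5 − y|/(5·|y|) = 5|y − 5|/(5|y|).
Require δ ≤ 5/2 so that |y| > 5 − 5/2 = 5/2, hence 5|y| > 25/2.
Then |5/y − 1| < 5|y − 5|/(25/2), which is < ε when |y − 5| < (5/2)ε.
Take δ = min(5/2, (5/2)ε). Then 0 < |y − 5| < δ gives both |y − 5| < 5/2 and |y − 5| < (5/2)ε, so |5/y − 1| < ε.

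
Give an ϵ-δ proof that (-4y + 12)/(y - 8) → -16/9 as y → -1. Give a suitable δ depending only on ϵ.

Fix ϵ > 0. We want δ > 0 with 0 < |y + 1| < δ ⇒ |(-4y + 12)/(y - 8) + 16/9| < ϵ.
Combining over a common denominator, (-4y + 12)/(y - 8) + 16/9 = [(-4y + 12)·(-9) − 16·(y - 8)] / [(-9)·(y - 8)] = 20(y + 1) / ((-9)(y - 8)).
So |(-4y + 12)/(y - 8) + 16/9| = 20|y + 1| / (9·|y − 8|).
Require δ ≤ 9/2, so |y − 8| ≥ |-9| − |y + 1| > 9 − 9/2 = 9/2.
Hence |(-4y + 12)/(y - 8) + 16/9| < 20|y + 1|/(9·(9/2)) = (40/81)|y + 1|, which is < ϵ once |y + 1| < (81/40)ϵ.
Take δ = min(9/2, (81/40)ϵ). Then 0 < |y + 1| < δ forces both bounds, so |(-4y + 12)/(y - 8) + 16/9| < ϵ.

δ = min(9/2, (81/40)ϵ)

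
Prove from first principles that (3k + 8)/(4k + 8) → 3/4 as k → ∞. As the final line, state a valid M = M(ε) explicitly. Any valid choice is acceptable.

M = (1/2)/ε

Fix ε > 0. For k ≥ 1, |(3k + 8)/(4k + 8) − (3/4)| = |8|/(4(4k + 8)) = 8/(4(4k + 8)).
Since 4k + 8 ≥ 4k for k ≥ 1, this is ≤ 8/(4·4k) = (1/2)/k.
So |(3k + 8)/(4k + 8) − (3/4)| < ε whenever k > (1/2)/ε.
Take M = (1/2)/ε. If k > M then |(3k + 8)/(4k + 8) − (3/4)| ≤ (1/2)/k < ε.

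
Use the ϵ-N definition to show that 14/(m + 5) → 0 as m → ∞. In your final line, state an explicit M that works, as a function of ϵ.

M = 14/ϵ

Let ϵ > 0 be given. For m ≥ 1, |14/(m + 5) − 0| = 14/(m + 5) ≤ 14/m.
We need 14/m < ϵ, i.e. m > 14/ϵ.
Take M = 14/ϵ. If m > M then |14/(m + 5)| ≤ 14/m < ϵ.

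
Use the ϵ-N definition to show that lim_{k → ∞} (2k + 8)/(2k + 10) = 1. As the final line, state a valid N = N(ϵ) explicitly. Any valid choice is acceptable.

N = 1/ϵ

Suppose ϵ > 0. For k ≥ 1, |(2k + 8)/(2k + 10) − 1| = |-4|/(2(2k + 10)) = 4/(2(2k + 10)).
Since 2k + 10 ≥ 2k for k ≥ 1, this is ≤ 4/(2·2k) = 1/k.
So |(2k + 8)/(2k + 10) − 1| < ϵ whenever k > 1/ϵ.
Take N = 1/ϵ. If k > N then |(2k + 8)/(2k + 10) − 1| ≤ 1/k < ϵ.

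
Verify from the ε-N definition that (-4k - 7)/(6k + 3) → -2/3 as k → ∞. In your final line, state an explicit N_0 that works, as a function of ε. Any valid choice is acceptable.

N_0 = (5/6)/ε

Let ε > 0 be given. For k ≥ 1, |(-4k - 7)/(6k + 3) + 2/3| = |-30|/(6(6k + 3)) = 30/(6(6k + 3)).
Since 6k + 3 ≥ 6k for k ≥ 1, this is ≤ 30/(6·6k) = (5/6)/k.
So |(-4k - 7)/(6k + 3) + 2/3| < ε whenever k > (5/6)/ε.
Take N_0 = (5/6)/ε. If k > N_0 then |(-4k - 7)/(6k + 3) + 2/3| ≤ (5/6)/k < ε.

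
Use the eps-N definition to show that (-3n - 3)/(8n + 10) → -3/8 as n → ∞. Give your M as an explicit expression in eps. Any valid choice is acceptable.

Fix eps > 0. For n ≥ 1, |(-3n - 3)/(8n + 10) + 3/8| = |6|/(8(8n + 10)) = 6/(8(8n + 10)).
Since 8n + 10 ≥ 8n for n ≥ 1, this is ≤ 6/(8·8n) = (3/32)/n.
So |(-3n - 3)/(8n + 10) + 3/8| < eps whenever n > (3/32)/eps.
Take M = (3/32)/eps. If n > M then |(-3n - 3)/(8n + 10) + 3/8| ≤ (3/32)/n < eps.

M = (3/32)/eps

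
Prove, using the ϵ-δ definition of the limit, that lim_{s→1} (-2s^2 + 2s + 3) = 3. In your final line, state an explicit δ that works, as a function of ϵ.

δ = min(1, ϵ/4)

Let ϵ > 0 be given. We want δ > 0 such that 0 < |s − 1| < δ implies |(-2s^2 + 2s + 3) − 3| < ϵ.
(-2s^2 + 2s + 3) − 3 = -2s^2 + 2s = (s − 1)(-2s).
So |(-2s^2 + 2s + 3) − 3| = |s − 1|·|-2s|.
Assume first that |s − 1| < 1, so |s| < 2. Then |-2s| ≤ 2·2 = 4.
Hence |(-2s^2 + 2s + 3) − 3| ≤ 4|s − 1| < ϵ provided |s − 1| < ϵ/4.
Choosing δ = min(1, ϵ/4) ensures both conditions, hence |(-2s^2 + 2s + 3) − 3| < ϵ.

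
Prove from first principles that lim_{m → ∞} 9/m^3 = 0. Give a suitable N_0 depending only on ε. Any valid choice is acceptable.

N_0 = (9/ε)^{1/3}

Let ε > 0 be given. For m ≥ 1, |9/m^3 − 0| = 9/m^3.
9/m^3 < ε ⇔ m^3 > 9/ε ⇔ m > (9/ε)^{1/3}.
Take N_0 = (9/ε)^{1/3}. Then m > N_0 implies 9/m^3 < ε.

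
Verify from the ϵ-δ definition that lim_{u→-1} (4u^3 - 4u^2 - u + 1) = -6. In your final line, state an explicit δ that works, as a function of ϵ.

δ = min(1, ϵ/39)

Suppose ϵ > 0. We want δ > 0 such that 0 < |u + 1| < δ implies |(4u^3 - 4u^2 - u + 1) + 6| < ϵ.
(4u^3 - 4u^2 - u + 1) + 6 = 4u^3 - 4u^2 - u + 7 = (u + 1)(4u^2 - 8u + 7).
So |(4u^3 - 4u^2 - u + 1) + 6| = |u + 1|·|4u^2 - 8u + 7|.
Require δ ≤ 1. Then |u + 1| < 1 gives |u| < 2, and by the triangle inequality |4u^2 - 8u + 7| ≤ 4·2^2 + 8·2 + 7 = 39.
Hence |(4u^3 - 4u^2 - u + 1) + 6| ≤ 39|u + 1| < ϵ provided |u + 1| < ϵ/39.
Take δ = min(1, ϵ/39). Then 0 < |u + 1| < δ gives both |u + 1| < 1 and |u + 1| < ϵ/39, so |(4u^3 - 4u^2 - u + 1) + 6| < ϵ.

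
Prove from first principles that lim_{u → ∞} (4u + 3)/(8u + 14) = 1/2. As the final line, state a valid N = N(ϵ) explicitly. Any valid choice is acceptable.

N = (1/2)/ϵ

Let ϵ > 0. We seek N > 0 such that u > N implies |(4u + 3)/(8u + 14) − (1/2)| < ϵ.
(4u + 3)/(8u + 14) − (1/2) = (8(4u + 3) − 4(8u + 14)) / (8(8u + 14)) = -32/(8(8u + 14)).
For u > 0 we have 8u + 14 > 8u, so |(4u + 3)/(8u + 14) − (1/2)| = 32/(8(8u + 14)) < 32/(8·8u) = (1/2)/u.
Thus |(4u + 3)/(8u + 14) − (1/2)| < ϵ whenever u > (1/2)/ϵ.
Take N = (1/2)/ϵ. If u > N then |(4u + 3)/(8u + 14) − (1/2)| < (1/2)/u < ϵ.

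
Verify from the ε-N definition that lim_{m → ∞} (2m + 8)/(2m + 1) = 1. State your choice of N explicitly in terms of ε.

N = (7/2)/ε

Let ε > 0. For m ≥ 1, |(2m + 8)/(2m + 1) − 1| = |14|/(2(2m + 1)) = 14/(2(2m + 1)).
Since 2m + 1 ≥ 2m for m ≥ 1, this is ≤ 14/(2·2m) = (7/2)/m.
So |(2m + 8)/(2m + 1) − 1| < ε whenever m > (7/2)/ε.
Take N = (7/2)/ε. If m > N then |(2m + 8)/(2m + 1) − 1| ≤ (7/2)/m < ε.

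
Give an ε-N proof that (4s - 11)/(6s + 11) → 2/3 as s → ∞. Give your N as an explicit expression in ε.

N = (55/18)/ε

Suppose ε > 0. We seek N > 0 such that s > N implies |(4s - 11)/(6s + 11) − (2/3)| < ε.
(4s - 11)/(6s + 11) − (2/3) = (6(4s - 11) − 4(6s + 11)) / (6(6s + 11)) = -110/(6(6s + 11)).
For s > 0 we have 6s + 11 > 6s, so |(4s - 11)/(6s + 11) − (2/3)| = 110/(6(6s + 11)) < 110/(6·6s) = (55/18)/s.
Thus |(4s - 11)/(6s + 11) − (2/3)| < ε whenever s > (55/18)/ε.
Take N = (55/18)/ε. If s > N then |(4s - 11)/(6s + 11) − (2/3)| < (55/18)/s < ε.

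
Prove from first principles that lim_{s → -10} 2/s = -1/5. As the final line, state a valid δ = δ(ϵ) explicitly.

Fix ϵ > 0. We seek δ > 0 such that 0 < |s + 10| < δ implies |2/s + 1/5| < ϵ.
|2/s + 1/5| = 2·|-10 − s|/(10·|s|) = 2|s + 10|/(10|s|).
Restrict δ ≤ 5. Then |s + 10| < 5 gives |s| > 5, so 10|s| > 50.
Then |2/s + 1/5| < 2|s + 10|/50, which is < ϵ when |s + 10| < 25ϵ.
Take δ = min(5, 25ϵ). Then 0 < |s + 10| < δ gives both |s + 10| < 5 and |s + 10| < 25ϵ, so |2/s + 1/5| < ϵ.

δ = min(5, 25ϵ)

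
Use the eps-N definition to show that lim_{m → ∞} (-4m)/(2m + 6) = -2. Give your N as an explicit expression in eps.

Let eps > 0 be given. For m ≥ 1, |(-4m)/(2m + 6) + 2| = |24|/(2(2m + 6)) = 24/(2(2m + 6)).
Since 2m + 6 ≥ 2m for m ≥ 1, this is ≤ 24/(2·2m) = 6/m.
So |(-4m)/(2m + 6) + 2| < eps whenever m > 6/eps.
Take N = 6/eps. If m > N then |(-4m)/(2m + 6) + 2| ≤ 6/m < eps.

N = 6/eps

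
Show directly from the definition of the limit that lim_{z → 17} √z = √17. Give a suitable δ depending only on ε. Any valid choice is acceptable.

δ = min(17, √17·ε)

Let ε > 0 be given. We want δ > 0 such that 0 < |z − 17| < δ implies |√z − √17| < ε.
Rationalise: √z − √17 = (z − 17)/(√z + √17), so |√z − √17| = |z − 17|/(√z + √17).
Restrict δ ≤ 17 so that |z − 17| < 17 forces z > 0, and then √z + √17 > √17.
Hence |√z − √17| < |z − 17|/√17, which is < ε once |z − 17| < √17·ε.
Take δ = min(17, √17·ε). If 0 < |z − 17| < δ then z > 0 and |√z − √17| < |z − 17|/√17 < ε.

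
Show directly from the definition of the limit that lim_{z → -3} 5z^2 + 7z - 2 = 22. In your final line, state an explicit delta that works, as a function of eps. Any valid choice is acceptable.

delta = min(2, eps/33)

Let eps > 0 be given. We want delta > 0 such that 0 < |z + 3| < delta implies |(5z^2 + 7z - 2) − 22| < eps.
(5z^2 + 7z - 2) − 22 = 5z^2 + 7z - 24 = (z + 3)(5z - 8).
So |(5z^2 + 7z - 2) − 22| = |z + 3|·|5z - 8|.
Require delta ≤ 2. Then |z + 3| < 2 gives |z| < 5, and by the triangle inequality |5z - 8| ≤ 5·5 + 8 = 33.
Hence |(5z^2 + 7z - 2) − 22| ≤ 33|z + 3| < eps provided |z + 3| < eps/33.
Choosing delta = min(2, eps/33) ensures both conditions, hence |(5z^2 + 7z - 2) − 22| < eps.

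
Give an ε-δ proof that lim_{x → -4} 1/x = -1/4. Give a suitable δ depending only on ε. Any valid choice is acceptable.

Fix ε > 0. We seek δ > 0 such that 0 < |x + 4| < δ implies |1/x + 1/4| < ε.
|1/x + 1/4| = |-4 − x|/(4·|x|) = |x + 4|/(4|x|).
Require δ ≤ 2 so that |x| > 4 − 2 = 2, hence 4|x| > 8.
Then |1/x + 1/4| < |x + 4|/8, which is < ε when |x + 4| < 8ε.
Take δ = min(2, 8ε). Then 0 < |x + 4| < δ gives both |x + 4| < 2 and |x + 4| < 8ε, so |1/x + 1/4| < ε.

δ = min(2, 8ε)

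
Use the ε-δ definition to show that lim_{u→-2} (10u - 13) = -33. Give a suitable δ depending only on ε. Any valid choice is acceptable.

δ = ε/10

Let ε > 0. We need δ > 0 so that 0 < |u + 2| < δ implies |(10u - 13) + 33| < ε.
|(10u - 13) + 33| = |10u + 20| = 10|u + 2|.
So 10|u + 2| < ε exactly when |u + 2| < ε/10.
Choosing δ = ε/10 gives |(10u - 13) + 33| = 10|u + 2| < ε whenever |u + 2| < δ.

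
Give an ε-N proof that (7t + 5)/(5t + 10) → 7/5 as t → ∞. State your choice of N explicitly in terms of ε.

Fix ε > 0. We seek N > 0 such that t > N implies |(7t + 5)/(5t + 10) − (7/5)| < ε.
(7t + 5)/(5t + 10) − (7/5) = (5(7t + 5) − 7(5t + 10)) / (5(5t + 10)) = -45/(5(5t + 10)).
For t > 0 we have 5t + 10 > 5t, so |(7t + 5)/(5t + 10) − (7/5)| = 45/(5(5t + 10)) < 45/(5·5t) = (9/5)/t.
Thus |(7t + 5)/(5t + 10) − (7/5)| < ε whenever t > (9/5)/ε.
Take N = (9/5)/ε. If t > N then |(7t + 5)/(5t + 10) − (7/5)| < (9/5)/t < ε.

N = (9/5)/ε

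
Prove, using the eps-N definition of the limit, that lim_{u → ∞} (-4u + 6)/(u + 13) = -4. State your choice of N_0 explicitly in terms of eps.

N_0 = 58/eps

Let eps > 0. We seek N_0 > 0 such that u > N_0 implies |(-4u + 6)/(u + 13) + 4| < eps.
(-4u + 6)/(u + 13) + 4 = ((-4u + 6) − (-4)(u + 13)) / ((u + 13)) = 58/((u + 13)).
For u > 0 we have u + 13 > u, so |(-4u + 6)/(u + 13) + 4| = 58/((u + 13)) < 58/(u) = 58/u.
Thus |(-4u + 6)/(u + 13) + 4| < eps whenever u > 58/eps.
Take N_0 = 58/eps. If u > N_0 then |(-4u + 6)/(u + 13) + 4| < 58/u < eps.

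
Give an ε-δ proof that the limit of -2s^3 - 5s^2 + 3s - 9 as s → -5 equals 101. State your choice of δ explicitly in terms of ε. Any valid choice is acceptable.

δ = min(1, ε/124)

Let ε > 0 be given. We want δ > 0 such that 0 < |s + 5| < δ implies |(-2s^3 - 5s^2 + 3s - 9) − 101| < ε.
(-2s^3 - 5s^2 + 3s - 9) − 101 = -2s^3 - 5s^2 + 3s - 110 = (s + 5)(-2s^2 + 5s - 22).
So |(-2s^3 - 5s^2 + 3s - 9) − 101| = |s + 5|·|-2s^2 + 5s - 22|.
Assume first that |s + 5| < 1, so |s| < 6. Then |-2s^2 + 5s - 22| ≤ 2·6^2 + 5·6 + 22 = 124.
Hence |(-2s^3 - 5s^2 + 3s - 9) − 101| ≤ 124|s + 5| < ε provided |s + 5| < ε/124.
Choosing δ = min(1, ε/124) ensures both conditions, hence |(-2s^3 - 5s^2 + 3s - 9) − 101| < ε.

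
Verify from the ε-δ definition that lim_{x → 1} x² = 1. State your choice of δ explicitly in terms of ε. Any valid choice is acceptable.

δ = min(1, ε/3)

Fix ε > 0. We seek δ > 0 with 0 < |x − 1| < δ ⇒ |x² − 1| < ε.
Factor: x² − 1 = (x − 1)(x + 1), so |x² − 1| = |x − 1|·|x + 1|.
Restrict δ ≤ 1. Then |x − 1| < 1 gives |x| < 2, so by the triangle inequality |x + 1| ≤ 2 + 1 = 3.
Hence |x² − 1| ≤ 3|x − 1|, which is < ε once |x − 1| < ε/3.
Take δ = min(1, ε/3). If 0 < |x − 1| < δ then both bounds hold and |x² − 1| ≤ 3|x − 1| < 3·(ε/3) = ε.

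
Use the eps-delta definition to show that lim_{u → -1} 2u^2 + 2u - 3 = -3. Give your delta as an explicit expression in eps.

delta = min(2, eps/6)

Suppose eps > 0. We want delta > 0 such that 0 < |u + 1| < delta implies |(2u^2 + 2u - 3) + 3| < eps.
(2u^2 + 2u - 3) + 3 = 2u^2 + 2u = (u + 1)(2u).
So |(2u^2 + 2u - 3) + 3| = |u + 1|·|2u|.
Require delta ≤ 2. Then |u + 1| < 2 gives |u| < 3, and by the triangle inequality |2u| ≤ 2·3 = 6.
Hence |(2u^2 + 2u - 3) + 3| ≤ 6|u + 1| < eps provided |u + 1| < eps/6.
Choosing delta = min(2, eps/6) ensures both conditions, hence |(2u^2 + 2u - 3) + 3| < eps.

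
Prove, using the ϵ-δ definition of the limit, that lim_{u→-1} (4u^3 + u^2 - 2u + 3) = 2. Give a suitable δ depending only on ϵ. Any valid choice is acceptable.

Let ϵ > 0. We want δ > 0 such that 0 < |u + 1| < δ implies |(4u^3 + u^2 - 2u + 3) − 2| < ϵ.
(4u^3 + u^2 - 2u + 3) − 2 = 4u^3 + u^2 - 2u + 1 = (u + 1)(4u^2 - 3u + 1).
So |(4u^3 + u^2 - 2u + 3) − 2| = |u + 1|·|4u^2 - 3u + 1|.
Assume first that |u + 1| < 2, so |u| < 3. Then |4u^2 - 3u + 1| ≤ 4·3^2 + 3·3 + 1 = 46.
Hence |(4u^3 + u^2 - 2u + 3) − 2| ≤ 46|u + 1| < ϵ provided |u + 1| < ϵ/46.
Take δ = min(2, ϵ/46). Then 0 < |u + 1| < δ gives both |u + 1| < 2 and |u + 1| < ϵ/46, so |(4u^3 + u^2 - 2u + 3) − 2| < ϵ.

δ = min(2, ϵ/46)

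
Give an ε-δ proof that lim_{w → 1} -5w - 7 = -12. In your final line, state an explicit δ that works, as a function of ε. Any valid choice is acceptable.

δ = ε/5

Suppose ε > 0. We need δ > 0 so that 0 < |w − 1| < δ implies |(-5w - 7) + 12| < ε.
|(-5w - 7) + 12| = |-5w + 5| = 5|w − 1|.
So 5|w − 1| < ε exactly when |w − 1| < ε/5.
Take δ = ε/5. If 0 < |w − 1| < δ then |(-5w - 7) + 12| = 5|w − 1| < 5·(ε/5) = ε.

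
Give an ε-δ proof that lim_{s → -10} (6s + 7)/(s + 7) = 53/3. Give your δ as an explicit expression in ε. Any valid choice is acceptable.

Fix ε > 0. We want δ > 0 with 0 < |s + 10| < δ ⇒ |(6s + 7)/(s + 7) − (53/3)| < ε.
Combining over a common denominator, (6s + 7)/(s + 7) − (53/3) = [(6s + 7)·(-3) − (-53)·(s + 7)] / [(-3)·(s + 7)] = 35(s + 10) / ((-3)(s + 7)).
So |(6s + 7)/(s + 7) − (53/3)| = 35|s + 10| / (3·|s + 7|).
Restrict δ ≤ 3/2. Then |s + 10| < 3/2 gives |s + 7| = |(s + 10) + (-3)| ≥ 3 − 3/2 = 3/2.
Hence |(6s + 7)/(s + 7) − (53/3)| < 35|s + 10|/(3·(3/2)) = (70/9)|s + 10|, which is < ε once |s + 10| < (9/70)ε.
Take δ = min(3/2, (9/70)ε). Then 0 < |s + 10| < δ forces both bounds, so |(6s + 7)/(s + 7) − (53/3)| < ε.

δ = min(3/2, (9/70)ε)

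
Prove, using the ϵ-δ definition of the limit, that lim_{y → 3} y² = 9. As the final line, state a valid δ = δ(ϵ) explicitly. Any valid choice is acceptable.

δ = min(1, ϵ/7)

Let ϵ > 0. We seek δ > 0 with 0 < |y − 3| < δ ⇒ |y² − 9| < ϵ.
Factor: y² − 9 = (y − 3)(y + 3), so |y² − 9| = |y − 3|·|y + 3|.
Impose δ ≤ 1 so that |y| < 4; then |y + 3| ≤ 7.
Hence |y² − 9| ≤ 7|y − 3|, which is < ϵ once |y − 3| < ϵ/7.
Take δ = min(1, ϵ/7). If 0 < |y − 3| < δ then both bounds hold and |y² − 9| ≤ 7|y − 3| < 7·(ϵ/7) = ϵ.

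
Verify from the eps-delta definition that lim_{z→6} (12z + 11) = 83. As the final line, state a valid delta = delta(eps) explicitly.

Fix eps > 0. We need delta > 0 so that 0 < |z − 6| < delta implies |(12z + 11) − 83| < eps.
Since (12z + 11) − 83 = 12(z − 6), we have |(12z + 11) − 83| = 12|z − 6|.
So 12|z − 6| < eps exactly when |z − 6| < eps/12.
Choosing delta = eps/12 gives |(12z + 11) − 83| = 12|z − 6| < eps whenever |z − 6| < delta.

delta = eps/12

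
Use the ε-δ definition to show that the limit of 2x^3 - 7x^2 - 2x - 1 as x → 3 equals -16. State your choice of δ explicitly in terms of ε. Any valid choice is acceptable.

δ = min(2, ε/60)

Let ε > 0 be given. We want δ > 0 such that 0 < |x − 3| < δ implies |(2x^3 - 7x^2 - 2x - 1) + 16| < ε.
(2x^3 - 7x^2 - 2x - 1) + 16 = 2x^3 - 7x^2 - 2x + 15 = (x − 3)(2x^2 - x - 5).
So |(2x^3 - 7x^2 - 2x - 1) + 16| = |x − 3|·|2x^2 - x - 5|.
Assume first that |x − 3| < 2, so |x| < 5. Then |2x^2 - x - 5| ≤ 2·5^2 + 5 + 5 = 60.
Hence |(2x^3 - 7x^2 - 2x - 1) + 16| ≤ 60|x − 3| < ε provided |x − 3| < ε/60.
Choosing δ = min(2, ε/60) ensures both conditions, hence |(2x^3 - 7x^2 - 2x - 1) + 16| < ε.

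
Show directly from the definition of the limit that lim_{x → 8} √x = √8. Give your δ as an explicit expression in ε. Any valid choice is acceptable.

δ = min(8, √8·ε)

Let ε > 0 be given. We want δ > 0 such that 0 < |x − 8| < δ implies |√x − √8| < ε.
Rationalise: √x − √8 = (x − 8)/(√x + √8), so |√x − √8| = |x − 8|/(√x + √8).
Restrict δ ≤ 8 so that |x − 8| < 8 forces x > 0, and then √x + √8 > √8.
Hence |√x − √8| < |x − 8|/√8, which is < ε once |x − 8| < √8·ε.
Take δ = min(8, √8·ε). If 0 < |x − 8| < δ then x > 0 and |√x − √8| < |x − 8|/√8 < ε.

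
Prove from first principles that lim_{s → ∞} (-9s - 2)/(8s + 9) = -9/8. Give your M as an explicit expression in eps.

M = (65/64)/eps

Let eps > 0 be given. We seek M > 0 such that s > M implies |(-9s - 2)/(8s + 9) + 9/8| < eps.
(-9s - 2)/(8s + 9) + 9/8 = (8(-9s - 2) − (-9)(8s + 9)) / (8(8s + 9)) = 65/(8(8s + 9)).
For s > 0 we have 8s + 9 > 8s, so |(-9s - 2)/(8s + 9) + 9/8| = 65/(8(8s + 9)) < 65/(8·8s) = (65/64)/s.
Thus |(-9s - 2)/(8s + 9) + 9/8| < eps whenever s > (65/64)/eps.
Take M = (65/64)/eps. If s > M then |(-9s - 2)/(8s + 9) + 9/8| < (65/64)/s < eps.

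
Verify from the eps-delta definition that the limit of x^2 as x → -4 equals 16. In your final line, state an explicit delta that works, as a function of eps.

delta = min(1, eps/9)

Suppose eps > 0. We seek delta > 0 with 0 < |x + 4| < delta ⇒ |x^2 − 16| < eps.
Factor: x^2 − 16 = (x + 4)(x - 4), so |x^2 − 16| = |x + 4|·|x - 4|.
Restrict delta ≤ 1. Then |x + 4| < 1 gives |x| < 5, so by the triangle inequality |x - 4| ≤ 5 + 4 = 9.
Hence |x^2 − 16| ≤ 9|x + 4|, which is < eps once |x + 4| < eps/9.
Take delta = min(1, eps/9). If 0 < |x + 4| < delta then both bounds hold and |x^2 − 16| ≤ 9|x + 4| < 9·(eps/9) = eps.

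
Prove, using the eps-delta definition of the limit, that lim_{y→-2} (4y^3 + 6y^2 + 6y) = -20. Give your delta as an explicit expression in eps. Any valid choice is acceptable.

Suppose eps > 0. We want delta > 0 such that 0 < |y + 2| < delta implies |(4y^3 + 6y^2 + 6y) + 20| < eps.
(4y^3 + 6y^2 + 6y) + 20 = 4y^3 + 6y^2 + 6y + 20 = (y + 2)(4y^2 - 2y + 10).
So |(4y^3 + 6y^2 + 6y) + 20| = |y + 2|·|4y^2 - 2y + 10|.
Assume first that |y + 2| < 2, so |y| < 4. Then |4y^2 - 2y + 10| ≤ 4·4^2 + 2·4 + 10 = 82.
Hence |(4y^3 + 6y^2 + 6y) + 20| ≤ 82|y + 2| < eps provided |y + 2| < eps/82.
Take delta = min(2, eps/82). Then 0 < |y + 2| < delta gives both |y + 2| < 2 and |y + 2| < eps/82, so |(4y^3 + 6y^2 + 6y) + 20| < eps.

delta = min(2, eps/82)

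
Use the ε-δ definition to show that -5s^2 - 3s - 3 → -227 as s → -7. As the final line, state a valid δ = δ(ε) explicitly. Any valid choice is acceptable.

Suppose ε > 0. We want δ > 0 such that 0 < |s + 7| < δ implies |(-5s^2 - 3s - 3) + 227| < ε.
(-5s^2 - 3s - 3) + 227 = -5s^2 - 3s + 224 = (s + 7)(-5s + 32).
So |(-5s^2 - 3s - 3) + 227| = |s + 7|·|-5s + 32|.
Require δ ≤ 1. Then |s + 7| < 1 gives |s| < 8, and by the triangle inequality |-5s + 32| ≤ 5·8 + 32 = 72.
Hence |(-5s^2 - 3s - 3) + 227| ≤ 72|s + 7| < ε provided |s + 7| < ε/72.
Take δ = min(1, ε/72). Then 0 < |s + 7| < δ gives both |s + 7| < 1 and |s + 7| < ε/72, so |(-5s^2 - 3s - 3) + 227| < ε.

δ = min(1, ε/72)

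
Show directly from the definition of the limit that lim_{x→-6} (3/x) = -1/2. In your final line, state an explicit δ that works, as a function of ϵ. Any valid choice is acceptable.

δ = min(3, 6ϵ)

Fix ϵ > 0. We seek δ > 0 such that 0 < |x + 6| < δ implies |3/x + 1/2| < ϵ.
|3/x + 1/2| = 3·|-6 − x|/(6·|x|) = 3|x + 6|/(6|x|).
Require δ ≤ 3 so that |x| > 6 − 3 = 3, hence 6|x| > 18.
Then |3/x + 1/2| < 3|x + 6|/18, which is < ϵ when |x + 6| < 6ϵ.
Take δ = min(3, 6ϵ). Then 0 < |x + 6| < δ gives both |x + 6| < 3 and |x + 6| < 6ϵ, so |3/x + 1/2| < ϵ.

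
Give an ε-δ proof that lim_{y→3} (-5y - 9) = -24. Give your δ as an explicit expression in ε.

δ = ε/5

Fix ε > 0. We need δ > 0 so that 0 < |y − 3| < δ implies |(-5y - 9) + 24| < ε.
|(-5y - 9) + 24| = |-5y + 15| = 5|y − 3|.
So 5|y − 3| < ε exactly when |y − 3| < ε/5.
Choosing δ = ε/5 gives |(-5y - 9) + 24| = 5|y − 3| < ε whenever |y − 3| < δ.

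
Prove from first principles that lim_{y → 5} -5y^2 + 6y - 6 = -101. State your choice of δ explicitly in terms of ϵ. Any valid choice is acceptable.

δ = min(2, ϵ/54)

Let ϵ > 0. We want δ > 0 such that 0 < |y − 5| < δ implies |(-5y^2 + 6y - 6) + 101| < ϵ.
(-5y^2 + 6y - 6) + 101 = -5y^2 + 6y + 95 = (y − 5)(-5y - 19).
So |(-5y^2 + 6y - 6) + 101| = |y − 5|·|-5y - 19|.
Assume first that |y − 5| < 2, so |y| < 7. Then |-5y - 19| ≤ 5·7 + 19 = 54.
Hence |(-5y^2 + 6y - 6) + 101| ≤ 54|y − 5| < ϵ provided |y − 5| < ϵ/54.
Choosing δ = min(2, ϵ/54) ensures both conditions, hence |(-5y^2 + 6y - 6) + 101| < ϵ.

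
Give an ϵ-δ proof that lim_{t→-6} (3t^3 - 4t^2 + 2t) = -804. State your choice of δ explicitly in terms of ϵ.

δ = min(2, ϵ/502)

Let ϵ > 0 be given. We want δ > 0 such that 0 < |t + 6| < δ implies |(3t^3 - 4t^2 + 2t) + 804| < ϵ.
(3t^3 - 4t^2 + 2t) + 804 = 3t^3 - 4t^2 + 2t + 804 = (t + 6)(3t^2 - 22t + 134).
So |(3t^3 - 4t^2 + 2t) + 804| = |t + 6|·|3t^2 - 22t + 134|.
Require δ ≤ 2. Then |t + 6| < 2 gives |t| < 8, and by the triangle inequality |3t^2 - 22t + 134| ≤ 3·8^2 + 22·8 + 134 = 502.
Hence |(3t^3 - 4t^2 + 2t) + 804| ≤ 502|t + 6| < ϵ provided |t + 6| < ϵ/502.
Choosing δ = min(2, ϵ/502) ensures both conditions, hence |(3t^3 - 4t^2 + 2t) + 804| < ϵ.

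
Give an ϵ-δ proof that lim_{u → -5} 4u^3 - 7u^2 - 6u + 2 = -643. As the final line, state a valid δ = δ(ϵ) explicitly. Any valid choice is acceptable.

δ = min(2, ϵ/514)

Fix ϵ > 0. We want δ > 0 such that 0 < |u + 5| < δ implies |(4u^3 - 7u^2 - 6u + 2) + 643| < ϵ.
(4u^3 - 7u^2 - 6u + 2) + 643 = 4u^3 - 7u^2 - 6u + 645 = (u + 5)(4u^2 - 27u + 129).
So |(4u^3 - 7u^2 - 6u + 2) + 643| = |u + 5|·|4u^2 - 27u + 129|.
Require δ ≤ 2. Then |u + 5| < 2 gives |u| < 7, and by the triangle inequality |4u^2 - 27u + 129| ≤ 4·7^2 + 27·7 + 129 = 514.
Hence |(4u^3 - 7u^2 - 6u + 2) + 643| ≤ 514|u + 5| < ϵ provided |u + 5| < ϵ/514.
Take δ = min(2, ϵ/514). Then 0 < |u + 5| < δ gives both |u + 5| < 2 and |u + 5| < ϵ/514, so |(4u^3 - 7u^2 - 6u + 2) + 643| < ϵ.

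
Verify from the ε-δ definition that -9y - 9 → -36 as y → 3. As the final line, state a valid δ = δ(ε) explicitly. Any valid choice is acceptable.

δ = ε/9

Let ε > 0 be given. We need δ > 0 so that 0 < |y − 3| < δ implies |(-9y - 9) + 36| < ε.
Since (-9y - 9) + 36 = -9(y − 3), we have |(-9y - 9) + 36| = 9|y − 3|.
Thus it suffices that |y − 3| < ε/9.
Choosing δ = ε/9 gives |(-9y - 9) + 36| = 9|y − 3| < ε whenever |y − 3| < δ.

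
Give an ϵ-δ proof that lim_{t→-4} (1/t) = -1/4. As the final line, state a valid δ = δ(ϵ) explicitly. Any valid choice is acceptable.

Let ϵ > 0. We seek δ > 0 such that 0 < |t + 4| < δ implies |1/t + 1/4| < ϵ.
|1/t + 1/4| = |-4 − t|/(4·|t|) = |t + 4|/(4|t|).
Require δ ≤ 2 so that |t| > 4 − 2 = 2, hence 4|t| > 8.
Then |1/t + 1/4| < |t + 4|/8, which is < ϵ when |t + 4| < 8ϵ.
Take δ = min(2, 8ϵ). Then 0 < |t + 4| < δ gives both |t + 4| < 2 and |t + 4| < 8ϵ, so |1/t + 1/4| < ϵ.

δ = min(2, 8ϵ)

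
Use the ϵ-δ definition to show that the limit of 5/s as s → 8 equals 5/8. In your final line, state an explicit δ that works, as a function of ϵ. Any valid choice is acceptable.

Let ϵ > 0 be given. We seek δ > 0 such that 0 < |s − 8| < δ implies |5/s − (5/8)| < ϵ.
|5/s − (5/8)| = 5·|8 − s|/(8·|s|) = 5|s − 8|/(8|s|).
Restrict δ ≤ 4. Then |s − 8| < 4 gives |s| > 4, so 8|s| > 32.
Then |5/s − (5/8)| < 5|s − 8|/32, which is < ϵ when |s − 8| < (32/5)ϵ.
Take δ = min(4, (32/5)ϵ). Then 0 < |s − 8| < δ gives both |s − 8| < 4 and |s − 8| < (32/5)ϵ, so |5/s − (5/8)| < ϵ.

δ = min(4, (32/5)ϵ)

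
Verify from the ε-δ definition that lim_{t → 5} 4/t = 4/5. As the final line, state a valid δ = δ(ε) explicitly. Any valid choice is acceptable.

δ = min(5/2, (25/8)ε)

Let ε > 0 be given. We seek δ > 0 such that 0 < |t − 5| < δ implies |4/t − (4/5)| < ε.
|4/t − (4/5)| = 4·|5 − t|/(5·|t|) = 4|t − 5|/(5|t|).
Require δ ≤ 5/2 so that |t| > 5 − 5/2 = 5/2, hence 5|t| > 25/2.
Then |4/t − (4/5)| < 4|t − 5|/(25/2), which is < ε when |t − 5| < (25/8)ε.
Take δ = min(5/2, (25/8)ε). Then 0 < |t − 5| < δ gives both |t − 5| < 5/2 and |t − 5| < (25/8)ε, so |4/t − (4/5)| < ε.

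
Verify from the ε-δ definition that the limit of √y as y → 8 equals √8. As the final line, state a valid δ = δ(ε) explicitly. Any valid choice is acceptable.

δ = min(8, √8·ε)

Let ε > 0 be given. We want δ > 0 such that 0 < |y − 8| < δ implies |√y − √8| < ε.
Multiplying by the conjugate, |√y − √8| = |y − 8|/(√y + √8).
Restrict δ ≤ 8 so that |y − 8| < 8 forces y > 0, and then √y + √8 > √8.
Hence |√y − √8| < |y − 8|/√8, which is < ε once |y − 8| < √8·ε.
Take δ = min(8, √8·ε). If 0 < |y − 8| < δ then y > 0 and |√y − √8| < |y − 8|/√8 < ε.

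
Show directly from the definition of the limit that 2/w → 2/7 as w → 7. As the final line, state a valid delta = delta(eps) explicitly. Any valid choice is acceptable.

Let eps > 0. We seek delta > 0 such that 0 < |w − 7| < delta implies |2/w − (2/7)| < eps.
|2/w − (2/7)| = 2·|7 − w|/(7·|w|) = 2|w − 7|/(7|w|).
Require delta ≤ 7/2 so that |w| > 7 − 7/2 = 7/2, hence 7|w| > 49/2.
Then |2/w − (2/7)| < 2|w − 7|/(49/2), which is < eps when |w − 7| < (49/4)eps.
Take delta = min(7/2, (49/4)eps). Then 0 < |w − 7| < delta gives both |w − 7| < 7/2 and |w − 7| < (49/4)eps, so |2/w − (2/7)| < eps.

delta = min(7/2, (49/4)eps)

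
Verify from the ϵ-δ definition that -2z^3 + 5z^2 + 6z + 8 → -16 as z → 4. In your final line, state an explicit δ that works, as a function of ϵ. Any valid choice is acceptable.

δ = min(1, ϵ/71)

Let ϵ > 0. We want δ > 0 such that 0 < |z − 4| < δ implies |(-2z^3 + 5z^2 + 6z + 8) + 16| < ϵ.
(-2z^3 + 5z^2 + 6z + 8) + 16 = -2z^3 + 5z^2 + 6z + 24 = (z − 4)(-2z^2 - 3z - 6).
So |(-2z^3 + 5z^2 + 6z + 8) + 16| = |z − 4|·|-2z^2 - 3z - 6|.
Require δ ≤ 1. Then |z − 4| < 1 gives |z| < 5, and by the triangle inequality |-2z^2 - 3z - 6| ≤ 2·5^2 + 3·5 + 6 = 71.
Hence |(-2z^3 + 5z^2 + 6z + 8) + 16| ≤ 71|z − 4| < ϵ provided |z − 4| < ϵ/71.
Choosing δ = min(1, ϵ/71) ensures both conditions, hence |(-2z^3 + 5z^2 + 6z + 8) + 16| < ϵ.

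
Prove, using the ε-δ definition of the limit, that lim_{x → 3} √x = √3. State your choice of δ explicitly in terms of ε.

Suppose ε > 0. We want δ > 0 such that 0 < |x − 3| < δ implies |√x − √3| < ε.
Multiplying by the conjugate, |√x − √3| = |x − 3|/(√x + √3).
Restrict δ ≤ 3 so that |x − 3| < 3 forces x > 0, and then √x + √3 > √3.
Hence |√x − √3| < |x − 3|/√3, which is < ε once |x − 3| < √3·ε.
Take δ = min(3, √3·ε). If 0 < |x − 3| < δ then x > 0 and |√x − √3| < |x − 3|/√3 < ε.

δ = min(3, √3·ε)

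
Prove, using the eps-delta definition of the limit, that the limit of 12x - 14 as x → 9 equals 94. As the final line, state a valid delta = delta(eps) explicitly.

delta = eps/12

Fix eps > 0. We need delta > 0 so that 0 < |x − 9| < delta implies |(12x - 14) − 94| < eps.
Since (12x - 14) − 94 = 12(x − 9), we have |(12x - 14) − 94| = 12|x − 9|.
So 12|x − 9| < eps exactly when |x − 9| < eps/12.
Take delta = eps/12. If 0 < |x − 9| < delta then |(12x - 14) − 94| = 12|x − 9| < 12·(eps/12) = eps.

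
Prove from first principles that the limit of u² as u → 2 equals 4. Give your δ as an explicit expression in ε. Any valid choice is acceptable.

δ = min(1, ε/5)

Fix ε > 0. We seek δ > 0 with 0 < |u − 2| < δ ⇒ |u² − 4| < ε.
Factor: u² − 4 = (u − 2)(u + 2), so |u² − 4| = |u − 2|·|u + 2|.
Restrict δ ≤ 1. Then |u − 2| < 1 gives |u| < 3, so by the triangle inequality |u + 2| ≤ 3 + 2 = 5.
Hence |u² − 4| ≤ 5|u − 2|, which is < ε once |u − 2| < ε/5.
Take δ = min(1, ε/5). If 0 < |u − 2| < δ then both bounds hold and |u² − 4| ≤ 5|u − 2| < 5·(ε/5) = ε.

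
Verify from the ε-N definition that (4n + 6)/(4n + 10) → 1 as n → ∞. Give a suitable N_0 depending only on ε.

Suppose ε > 0. For n ≥ 1, |(4n + 6)/(4n + 10) − 1| = |-16|/(4(4n + 10)) = 16/(4(4n + 10)).
Since 4n + 10 ≥ 4n for n ≥ 1, this is ≤ 16/(4·4n) = 1/n.
So |(4n + 6)/(4n + 10) − 1| < ε whenever n > 1/ε.
Take N_0 = 1/ε. If n > N_0 then |(4n + 6)/(4n + 10) − 1| ≤ 1/n < ε.

N_0 = 1/ε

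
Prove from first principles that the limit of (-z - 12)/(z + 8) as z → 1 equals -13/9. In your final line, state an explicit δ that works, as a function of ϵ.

δ = min(9/2, (81/8)ϵ)

Let ϵ > 0 be given. We want δ > 0 with 0 < |z − 1| < δ ⇒ |(-z - 12)/(z + 8) + 13/9| < ϵ.
Combining over a common denominator, (-z - 12)/(z + 8) + 13/9 = [(-z - 12)·9 − (-13)·(z + 8)] / [9·(z + 8)] = 4(z − 1) / (9(z + 8)).
So |(-z - 12)/(z + 8) + 13/9| = 4|z − 1| / (9·|z + 8|).
Restrict δ ≤ 9/2. Then |z − 1| < 9/2 gives |z + 8| = |(z − 1) + 9| ≥ 9 − 9/2 = 9/2.
Hence |(-z - 12)/(z + 8) + 13/9| < 4|z − 1|/(9·(9/2)) = (8/81)|z − 1|, which is < ϵ once |z − 1| < (81/8)ϵ.
Take δ = min(9/2, (81/8)ϵ). Then 0 < |z − 1| < δ forces both bounds, so |(-z - 12)/(z + 8) + 13/9| < ϵ.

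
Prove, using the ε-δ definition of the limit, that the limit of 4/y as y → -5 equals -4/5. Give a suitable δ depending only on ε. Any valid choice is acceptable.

δ = min(5/2, (25/8)ε)

Let ε > 0. We seek δ > 0 such that 0 < |y + 5| < δ implies |4/y + 4/5| < ε.
|4/y + 4/5| = 4·|-5 − y|/(5·|y|) = 4|y + 5|/(5|y|).
Restrict δ ≤ 5/2. Then |y + 5| < 5/2 gives |y| > 5/2, so 5|y| > 25/2.
Then |4/y + 4/5| < 4|y + 5|/(25/2), which is < ε when |y + 5| < (25/8)ε.
Take δ = min(5/2, (25/8)ε). Then 0 < |y + 5| < δ gives both |y + 5| < 5/2 and |y + 5| < (25/8)ε, so |4/y + 4/5| < ε.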